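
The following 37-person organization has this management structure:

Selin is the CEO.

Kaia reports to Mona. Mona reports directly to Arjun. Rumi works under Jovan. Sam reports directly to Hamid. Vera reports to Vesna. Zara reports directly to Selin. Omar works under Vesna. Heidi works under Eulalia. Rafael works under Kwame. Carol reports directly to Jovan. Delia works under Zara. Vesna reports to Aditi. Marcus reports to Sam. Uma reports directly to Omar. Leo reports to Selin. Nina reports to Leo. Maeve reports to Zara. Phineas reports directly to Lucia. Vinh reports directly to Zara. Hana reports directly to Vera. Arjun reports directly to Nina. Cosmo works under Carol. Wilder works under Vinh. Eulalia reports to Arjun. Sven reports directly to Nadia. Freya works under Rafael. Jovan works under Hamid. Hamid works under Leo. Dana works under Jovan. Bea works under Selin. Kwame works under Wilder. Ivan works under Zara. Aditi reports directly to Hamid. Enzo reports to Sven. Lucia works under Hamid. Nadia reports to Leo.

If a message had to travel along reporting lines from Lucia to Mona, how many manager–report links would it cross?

5

Lucia is 2 levels below Leo, and Mona is 3 levels below Leo (their lowest common manager). The shortest path runs up from Lucia to Leo and back down to Mona: 2 + 3 = 5 links.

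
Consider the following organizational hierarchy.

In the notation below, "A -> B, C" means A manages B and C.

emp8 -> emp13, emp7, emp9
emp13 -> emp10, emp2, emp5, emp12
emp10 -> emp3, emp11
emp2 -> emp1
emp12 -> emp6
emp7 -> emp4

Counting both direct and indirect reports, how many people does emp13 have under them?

8

emp13 directly manages emp10, emp2, emp5, emp12. Under emp10: emp11, emp3 (2). Under emp2: emp1 (1). emp5 has no reports. Under emp12: emp6 (1). So emp13's organization is 4 direct reports plus everyone under them: 3 + 2 + 1 + 2 = 8.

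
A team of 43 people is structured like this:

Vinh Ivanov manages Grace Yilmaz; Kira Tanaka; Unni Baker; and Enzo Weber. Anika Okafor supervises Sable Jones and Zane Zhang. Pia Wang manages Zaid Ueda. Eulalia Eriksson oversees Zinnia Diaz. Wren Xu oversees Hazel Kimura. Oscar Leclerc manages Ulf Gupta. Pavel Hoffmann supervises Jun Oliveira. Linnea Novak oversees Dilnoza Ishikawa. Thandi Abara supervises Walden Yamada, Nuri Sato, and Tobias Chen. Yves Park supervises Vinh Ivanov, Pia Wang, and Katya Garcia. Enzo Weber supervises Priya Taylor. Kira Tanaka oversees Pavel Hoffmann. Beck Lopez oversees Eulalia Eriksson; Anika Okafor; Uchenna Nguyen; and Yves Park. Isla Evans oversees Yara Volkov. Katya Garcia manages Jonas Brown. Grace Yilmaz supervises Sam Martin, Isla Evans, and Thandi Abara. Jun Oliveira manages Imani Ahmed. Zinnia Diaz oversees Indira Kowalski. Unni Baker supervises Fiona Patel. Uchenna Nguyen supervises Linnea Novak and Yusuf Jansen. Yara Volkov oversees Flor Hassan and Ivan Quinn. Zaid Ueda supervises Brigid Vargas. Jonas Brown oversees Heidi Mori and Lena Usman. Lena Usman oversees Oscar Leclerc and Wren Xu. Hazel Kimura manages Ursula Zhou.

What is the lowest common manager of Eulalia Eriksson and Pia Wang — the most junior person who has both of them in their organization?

Eulalia Eriksson's chain of managers is Beck Lopez. Pia Wang's chain of managers is Yves Park, Beck Lopez. The first manager that appears in both chains is Beck Lopez.

Beck Lopez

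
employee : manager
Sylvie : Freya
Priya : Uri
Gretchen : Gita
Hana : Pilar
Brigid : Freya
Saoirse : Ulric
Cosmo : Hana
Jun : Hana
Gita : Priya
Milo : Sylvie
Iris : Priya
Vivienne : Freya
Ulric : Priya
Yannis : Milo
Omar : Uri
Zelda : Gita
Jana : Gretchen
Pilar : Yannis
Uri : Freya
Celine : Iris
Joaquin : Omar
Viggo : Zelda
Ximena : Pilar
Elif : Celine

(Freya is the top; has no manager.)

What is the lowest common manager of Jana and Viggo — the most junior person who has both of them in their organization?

Gita

Jana's chain of managers is Gretchen, Gita, Priya, Uri, Freya. Viggo's chain of managers is Zelda, Gita, Priya, Uri, Freya. The first manager that appears in both chains is Gita.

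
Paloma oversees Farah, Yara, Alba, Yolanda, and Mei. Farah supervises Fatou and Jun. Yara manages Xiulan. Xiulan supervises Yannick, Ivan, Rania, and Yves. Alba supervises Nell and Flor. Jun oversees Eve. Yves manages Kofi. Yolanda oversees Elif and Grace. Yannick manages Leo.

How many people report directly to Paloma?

5

Paloma directly manages Farah, Yara, Alba, Yolanda, Mei. That is 5 direct reports.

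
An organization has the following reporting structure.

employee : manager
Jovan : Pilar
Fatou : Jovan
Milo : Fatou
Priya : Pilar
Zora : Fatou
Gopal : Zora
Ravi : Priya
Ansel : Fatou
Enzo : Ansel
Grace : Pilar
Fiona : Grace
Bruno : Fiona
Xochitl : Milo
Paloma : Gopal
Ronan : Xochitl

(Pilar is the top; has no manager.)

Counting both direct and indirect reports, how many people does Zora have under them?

Zora directly manages Gopal. Under Gopal: Paloma (1). That's 2 in total.

2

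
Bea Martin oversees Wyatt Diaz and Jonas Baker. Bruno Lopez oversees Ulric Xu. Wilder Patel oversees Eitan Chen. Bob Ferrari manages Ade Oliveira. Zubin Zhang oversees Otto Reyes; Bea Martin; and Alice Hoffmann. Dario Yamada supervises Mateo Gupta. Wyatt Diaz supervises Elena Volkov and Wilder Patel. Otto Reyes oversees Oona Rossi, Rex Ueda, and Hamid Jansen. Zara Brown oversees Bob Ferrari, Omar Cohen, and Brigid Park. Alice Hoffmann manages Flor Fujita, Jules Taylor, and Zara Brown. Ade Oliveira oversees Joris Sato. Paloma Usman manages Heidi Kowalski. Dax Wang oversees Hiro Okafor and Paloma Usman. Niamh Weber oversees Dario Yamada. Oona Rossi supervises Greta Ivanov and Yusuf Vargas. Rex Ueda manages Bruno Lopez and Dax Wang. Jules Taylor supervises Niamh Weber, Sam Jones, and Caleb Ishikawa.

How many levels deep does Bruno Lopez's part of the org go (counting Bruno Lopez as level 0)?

The longest chain under Bruno Lopez runs Bruno Lopez → Ulric Xu, which is 1 level below Bruno Lopez.

1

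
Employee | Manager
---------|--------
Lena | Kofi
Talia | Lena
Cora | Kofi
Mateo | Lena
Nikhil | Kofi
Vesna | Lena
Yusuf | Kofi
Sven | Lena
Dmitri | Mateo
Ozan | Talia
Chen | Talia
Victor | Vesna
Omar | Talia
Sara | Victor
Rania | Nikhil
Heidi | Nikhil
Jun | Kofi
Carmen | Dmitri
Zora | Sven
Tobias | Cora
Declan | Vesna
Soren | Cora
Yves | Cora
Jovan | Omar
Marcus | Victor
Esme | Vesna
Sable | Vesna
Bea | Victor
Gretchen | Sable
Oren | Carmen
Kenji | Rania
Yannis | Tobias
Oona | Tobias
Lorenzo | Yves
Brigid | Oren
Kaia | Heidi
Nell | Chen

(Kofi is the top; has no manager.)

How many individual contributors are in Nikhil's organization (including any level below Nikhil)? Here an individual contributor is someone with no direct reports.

2

The people in Nikhil's organization with no one reporting to them are Kaia, Kenji. That is 2.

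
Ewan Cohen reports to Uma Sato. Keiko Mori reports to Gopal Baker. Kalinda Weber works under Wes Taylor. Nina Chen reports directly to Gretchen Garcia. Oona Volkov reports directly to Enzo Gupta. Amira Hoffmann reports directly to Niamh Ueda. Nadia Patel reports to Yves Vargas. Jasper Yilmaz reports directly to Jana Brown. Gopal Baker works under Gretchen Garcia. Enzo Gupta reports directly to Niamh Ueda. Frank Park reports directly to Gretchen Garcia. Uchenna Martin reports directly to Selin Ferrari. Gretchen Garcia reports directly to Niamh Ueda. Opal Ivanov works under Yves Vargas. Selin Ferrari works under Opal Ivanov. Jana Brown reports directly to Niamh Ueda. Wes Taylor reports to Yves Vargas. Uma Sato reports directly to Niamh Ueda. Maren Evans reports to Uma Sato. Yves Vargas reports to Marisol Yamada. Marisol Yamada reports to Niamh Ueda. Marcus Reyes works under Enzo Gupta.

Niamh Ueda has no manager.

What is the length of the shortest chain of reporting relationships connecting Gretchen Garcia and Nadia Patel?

4

Gretchen Garcia is 1 level below Niamh Ueda, and Nadia Patel is 3 levels below Niamh Ueda (their lowest common manager). The shortest path runs up from Gretchen Garcia to Niamh Ueda and back down to Nadia Patel: 1 + 3 = 4 links.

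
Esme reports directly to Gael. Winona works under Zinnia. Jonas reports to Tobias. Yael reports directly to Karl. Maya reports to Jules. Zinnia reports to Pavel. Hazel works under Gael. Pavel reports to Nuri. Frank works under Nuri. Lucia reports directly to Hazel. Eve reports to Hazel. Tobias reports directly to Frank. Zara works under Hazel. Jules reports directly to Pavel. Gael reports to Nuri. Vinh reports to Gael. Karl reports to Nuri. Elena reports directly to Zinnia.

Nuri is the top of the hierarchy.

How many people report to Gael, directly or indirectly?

6

Gael directly manages Hazel, Esme, Vinh. Under Hazel: Eve, Lucia, Zara (3). Esme has no reports. Vinh has no reports. So Gael's organization is 3 direct reports plus everyone under them: 4 + 1 + 1 = 6.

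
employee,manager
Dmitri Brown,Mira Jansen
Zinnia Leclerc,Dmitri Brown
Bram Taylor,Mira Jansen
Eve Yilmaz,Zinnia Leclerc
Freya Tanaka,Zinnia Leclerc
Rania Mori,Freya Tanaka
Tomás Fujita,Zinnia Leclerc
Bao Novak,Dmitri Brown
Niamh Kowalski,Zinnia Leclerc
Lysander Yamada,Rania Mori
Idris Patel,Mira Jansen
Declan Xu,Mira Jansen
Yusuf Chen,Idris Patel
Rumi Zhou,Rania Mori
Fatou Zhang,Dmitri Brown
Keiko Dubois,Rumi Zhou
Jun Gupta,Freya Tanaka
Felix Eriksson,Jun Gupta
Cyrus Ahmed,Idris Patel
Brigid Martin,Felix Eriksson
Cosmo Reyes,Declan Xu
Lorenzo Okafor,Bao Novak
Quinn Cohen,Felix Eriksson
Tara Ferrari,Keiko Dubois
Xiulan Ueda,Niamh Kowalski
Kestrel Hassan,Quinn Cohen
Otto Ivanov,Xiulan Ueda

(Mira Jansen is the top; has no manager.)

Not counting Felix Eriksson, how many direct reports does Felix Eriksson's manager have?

Felix Eriksson reports to Jun Gupta, and Jun Gupta has no other direct reports. Felix Eriksson has 0 peers.

0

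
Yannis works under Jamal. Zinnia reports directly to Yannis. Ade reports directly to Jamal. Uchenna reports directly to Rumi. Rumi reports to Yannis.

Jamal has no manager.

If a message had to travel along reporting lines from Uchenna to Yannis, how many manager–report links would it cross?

2

Uchenna is in Yannis's organization: the chain from Uchenna up to Yannis is Uchenna → Rumi → Yannis, which is 2 links.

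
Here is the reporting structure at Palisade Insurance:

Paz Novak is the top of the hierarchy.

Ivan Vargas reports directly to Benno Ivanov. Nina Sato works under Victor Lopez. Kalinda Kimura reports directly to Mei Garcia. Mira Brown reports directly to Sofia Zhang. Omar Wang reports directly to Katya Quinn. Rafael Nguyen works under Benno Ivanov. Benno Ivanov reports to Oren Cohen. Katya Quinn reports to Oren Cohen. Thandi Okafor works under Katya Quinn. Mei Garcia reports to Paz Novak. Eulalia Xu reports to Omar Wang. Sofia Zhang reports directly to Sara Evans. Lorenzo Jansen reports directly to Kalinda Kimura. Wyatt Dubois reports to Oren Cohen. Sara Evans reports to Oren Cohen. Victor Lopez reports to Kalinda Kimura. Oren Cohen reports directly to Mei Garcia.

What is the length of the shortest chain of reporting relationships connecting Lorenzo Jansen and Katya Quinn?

Lorenzo Jansen is 2 levels below Mei Garcia, and Katya Quinn is 2 levels below Mei Garcia (their lowest common manager). The shortest path runs up from Lorenzo Jansen to Mei Garcia and back down to Katya Quinn: 2 + 2 = 4 links.

4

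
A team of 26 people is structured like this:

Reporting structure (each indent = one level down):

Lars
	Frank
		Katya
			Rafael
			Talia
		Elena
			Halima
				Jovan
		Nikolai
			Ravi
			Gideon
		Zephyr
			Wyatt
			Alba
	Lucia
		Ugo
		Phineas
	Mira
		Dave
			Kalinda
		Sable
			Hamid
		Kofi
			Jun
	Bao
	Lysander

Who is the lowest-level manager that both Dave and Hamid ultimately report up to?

Dave's chain of managers is Mira, Lars. Hamid's chain of managers is Sable, Mira, Lars. The first manager that appears in both chains is Mira.

Mira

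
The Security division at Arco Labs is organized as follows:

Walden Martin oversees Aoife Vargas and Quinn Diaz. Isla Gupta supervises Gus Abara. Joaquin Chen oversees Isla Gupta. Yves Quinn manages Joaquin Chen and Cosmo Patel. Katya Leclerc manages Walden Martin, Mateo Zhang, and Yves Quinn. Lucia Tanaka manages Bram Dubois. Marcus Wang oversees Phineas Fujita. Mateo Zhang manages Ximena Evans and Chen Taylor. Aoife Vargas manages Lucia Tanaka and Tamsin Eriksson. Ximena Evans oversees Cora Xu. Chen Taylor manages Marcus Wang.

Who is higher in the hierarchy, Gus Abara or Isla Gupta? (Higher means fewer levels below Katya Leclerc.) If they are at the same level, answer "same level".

Isla Gupta

Gus Abara is 4 levels below Katya Leclerc; Isla Gupta is 3. Isla Gupta is higher.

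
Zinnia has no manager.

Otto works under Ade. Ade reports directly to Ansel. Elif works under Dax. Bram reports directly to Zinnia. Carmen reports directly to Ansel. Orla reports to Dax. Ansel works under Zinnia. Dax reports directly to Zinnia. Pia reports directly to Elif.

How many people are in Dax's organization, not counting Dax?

3

Dax directly manages Orla, Elif. Orla has no reports. Under Elif: Pia (1). So Dax's organization is 2 direct reports plus everyone under them: 1 + 2 = 3.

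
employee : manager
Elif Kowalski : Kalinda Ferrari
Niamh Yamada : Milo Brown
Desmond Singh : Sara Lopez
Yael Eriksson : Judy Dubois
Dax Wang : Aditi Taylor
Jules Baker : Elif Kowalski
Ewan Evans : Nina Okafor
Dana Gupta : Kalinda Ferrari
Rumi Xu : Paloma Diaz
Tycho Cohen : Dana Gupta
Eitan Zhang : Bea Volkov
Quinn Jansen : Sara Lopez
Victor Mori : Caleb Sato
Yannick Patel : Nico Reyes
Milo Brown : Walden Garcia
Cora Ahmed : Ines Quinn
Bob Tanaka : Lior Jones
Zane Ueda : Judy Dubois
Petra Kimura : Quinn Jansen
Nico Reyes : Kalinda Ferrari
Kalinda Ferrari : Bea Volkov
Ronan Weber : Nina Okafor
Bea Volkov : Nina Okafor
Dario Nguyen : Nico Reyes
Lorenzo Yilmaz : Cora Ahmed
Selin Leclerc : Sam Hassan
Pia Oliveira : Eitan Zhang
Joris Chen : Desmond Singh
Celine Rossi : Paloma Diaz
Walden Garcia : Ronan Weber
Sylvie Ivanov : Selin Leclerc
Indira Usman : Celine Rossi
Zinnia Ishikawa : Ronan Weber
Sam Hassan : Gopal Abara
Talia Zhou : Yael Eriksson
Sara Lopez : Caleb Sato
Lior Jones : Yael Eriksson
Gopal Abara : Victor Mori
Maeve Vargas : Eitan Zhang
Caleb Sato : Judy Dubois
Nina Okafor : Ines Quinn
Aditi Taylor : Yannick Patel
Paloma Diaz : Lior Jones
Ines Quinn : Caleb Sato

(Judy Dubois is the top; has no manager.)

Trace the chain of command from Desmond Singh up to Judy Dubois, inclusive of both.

Desmond Singh -> Sara Lopez -> Caleb Sato -> Judy Dubois

Desmond Singh reports to Sara Lopez. Sara Lopez reports to Caleb Sato. Caleb Sato reports to Judy Dubois. Judy Dubois is at the top.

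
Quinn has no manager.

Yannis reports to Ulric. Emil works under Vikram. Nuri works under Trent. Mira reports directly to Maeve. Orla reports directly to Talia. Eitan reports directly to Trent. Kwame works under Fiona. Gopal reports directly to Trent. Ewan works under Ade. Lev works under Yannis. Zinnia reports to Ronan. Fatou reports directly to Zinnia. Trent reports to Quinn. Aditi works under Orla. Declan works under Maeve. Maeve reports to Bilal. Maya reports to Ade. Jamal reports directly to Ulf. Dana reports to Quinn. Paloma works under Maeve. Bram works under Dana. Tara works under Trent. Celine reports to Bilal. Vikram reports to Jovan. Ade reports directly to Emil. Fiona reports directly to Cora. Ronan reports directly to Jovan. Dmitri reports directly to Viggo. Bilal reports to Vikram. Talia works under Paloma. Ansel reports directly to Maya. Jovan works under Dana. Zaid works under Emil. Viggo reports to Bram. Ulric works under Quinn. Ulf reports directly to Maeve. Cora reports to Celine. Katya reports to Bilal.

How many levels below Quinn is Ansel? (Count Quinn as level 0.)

Chain from Ansel up to Quinn: Ansel → Maya → Ade → Emil → Vikram → Jovan → Dana → Quinn. That is 7 steps up, so Ansel is 7 levels below Quinn.

7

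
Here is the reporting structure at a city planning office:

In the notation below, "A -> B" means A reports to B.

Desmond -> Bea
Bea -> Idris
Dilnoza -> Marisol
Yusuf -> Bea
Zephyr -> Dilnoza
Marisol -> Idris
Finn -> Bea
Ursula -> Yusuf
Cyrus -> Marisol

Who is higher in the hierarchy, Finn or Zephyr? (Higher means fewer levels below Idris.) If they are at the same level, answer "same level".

Finn is 2 levels below Idris; Zephyr is 3. Finn is higher.

Finn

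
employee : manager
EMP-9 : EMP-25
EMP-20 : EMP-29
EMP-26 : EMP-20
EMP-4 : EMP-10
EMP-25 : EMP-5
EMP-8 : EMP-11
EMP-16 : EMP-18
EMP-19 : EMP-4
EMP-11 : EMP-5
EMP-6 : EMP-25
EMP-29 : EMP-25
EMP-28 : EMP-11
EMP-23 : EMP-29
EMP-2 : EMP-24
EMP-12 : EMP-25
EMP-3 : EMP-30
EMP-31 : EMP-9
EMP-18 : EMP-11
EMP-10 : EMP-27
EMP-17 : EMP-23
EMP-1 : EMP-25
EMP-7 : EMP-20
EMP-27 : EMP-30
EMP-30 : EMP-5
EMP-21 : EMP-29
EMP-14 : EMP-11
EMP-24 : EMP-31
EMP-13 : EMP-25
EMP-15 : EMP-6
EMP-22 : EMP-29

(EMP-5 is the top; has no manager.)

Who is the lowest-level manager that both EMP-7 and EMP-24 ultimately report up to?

EMP-25

EMP-7's chain of managers is EMP-20, EMP-29, EMP-25, EMP-5. EMP-24's chain of managers is EMP-31, EMP-9, EMP-25, EMP-5. The first manager that appears in both chains is EMP-25.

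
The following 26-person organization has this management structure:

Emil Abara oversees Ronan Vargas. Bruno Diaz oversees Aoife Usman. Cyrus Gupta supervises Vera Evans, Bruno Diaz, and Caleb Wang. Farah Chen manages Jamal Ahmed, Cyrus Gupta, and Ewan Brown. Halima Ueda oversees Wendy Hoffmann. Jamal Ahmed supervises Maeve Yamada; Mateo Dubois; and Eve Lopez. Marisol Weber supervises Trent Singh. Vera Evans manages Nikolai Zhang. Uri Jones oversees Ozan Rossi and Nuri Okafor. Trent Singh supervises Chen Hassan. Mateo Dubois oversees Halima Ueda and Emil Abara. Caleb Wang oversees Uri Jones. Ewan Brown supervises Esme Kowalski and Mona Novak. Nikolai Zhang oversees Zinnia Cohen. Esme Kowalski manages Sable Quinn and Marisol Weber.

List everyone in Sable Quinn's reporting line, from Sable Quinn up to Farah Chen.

Sable Quinn reports to Esme Kowalski. Esme Kowalski reports to Ewan Brown. Ewan Brown reports to Farah Chen. Farah Chen is at the top.

Sable Quinn -> Esme Kowalski -> Ewan Brown -> Farah Chen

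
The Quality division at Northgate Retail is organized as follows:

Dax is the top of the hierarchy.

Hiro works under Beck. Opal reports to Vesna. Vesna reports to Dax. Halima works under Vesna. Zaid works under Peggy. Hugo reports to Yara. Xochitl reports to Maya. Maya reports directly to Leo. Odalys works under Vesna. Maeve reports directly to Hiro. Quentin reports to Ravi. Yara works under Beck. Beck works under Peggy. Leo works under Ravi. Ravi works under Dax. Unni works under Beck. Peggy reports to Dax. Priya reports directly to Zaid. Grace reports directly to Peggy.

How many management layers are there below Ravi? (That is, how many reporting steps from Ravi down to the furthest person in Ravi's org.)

The longest chain under Ravi runs Ravi → Leo → Maya → Xochitl, which is 3 levels below Ravi.

3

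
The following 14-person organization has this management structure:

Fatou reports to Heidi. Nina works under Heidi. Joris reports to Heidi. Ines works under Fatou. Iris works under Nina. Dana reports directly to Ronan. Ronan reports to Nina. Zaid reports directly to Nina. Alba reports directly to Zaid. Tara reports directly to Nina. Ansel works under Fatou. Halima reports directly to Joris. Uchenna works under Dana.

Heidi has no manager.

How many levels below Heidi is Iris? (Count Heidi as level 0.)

2

Chain from Iris up to Heidi: Iris → Nina → Heidi. That is 2 steps up, so Iris is 2 levels below Heidi.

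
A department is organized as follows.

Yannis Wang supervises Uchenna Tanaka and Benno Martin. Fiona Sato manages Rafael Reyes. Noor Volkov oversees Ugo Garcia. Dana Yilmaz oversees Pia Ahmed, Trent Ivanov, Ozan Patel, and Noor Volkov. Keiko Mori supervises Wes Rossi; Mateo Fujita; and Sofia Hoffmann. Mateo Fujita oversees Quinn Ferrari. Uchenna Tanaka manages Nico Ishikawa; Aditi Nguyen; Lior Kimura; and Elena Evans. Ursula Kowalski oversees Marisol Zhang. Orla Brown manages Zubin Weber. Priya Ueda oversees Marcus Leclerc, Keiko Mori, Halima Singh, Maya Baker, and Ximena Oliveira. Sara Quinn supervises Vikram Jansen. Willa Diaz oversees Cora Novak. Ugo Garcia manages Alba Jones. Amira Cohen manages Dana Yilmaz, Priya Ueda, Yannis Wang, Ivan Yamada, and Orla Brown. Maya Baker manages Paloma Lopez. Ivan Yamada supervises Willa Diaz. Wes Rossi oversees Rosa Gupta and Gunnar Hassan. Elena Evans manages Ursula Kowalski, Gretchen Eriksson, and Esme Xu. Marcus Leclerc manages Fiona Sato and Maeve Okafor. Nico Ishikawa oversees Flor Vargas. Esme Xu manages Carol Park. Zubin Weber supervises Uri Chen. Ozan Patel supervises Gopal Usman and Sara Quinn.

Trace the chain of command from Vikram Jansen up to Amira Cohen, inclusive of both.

Vikram Jansen reports to Sara Quinn. Sara Quinn reports to Ozan Patel. Ozan Patel reports to Dana Yilmaz. Dana Yilmaz reports to Amira Cohen. Amira Cohen is at the top.

Vikram Jansen -> Sara Quinn -> Ozan Patel -> Dana Yilmaz -> Amira Cohen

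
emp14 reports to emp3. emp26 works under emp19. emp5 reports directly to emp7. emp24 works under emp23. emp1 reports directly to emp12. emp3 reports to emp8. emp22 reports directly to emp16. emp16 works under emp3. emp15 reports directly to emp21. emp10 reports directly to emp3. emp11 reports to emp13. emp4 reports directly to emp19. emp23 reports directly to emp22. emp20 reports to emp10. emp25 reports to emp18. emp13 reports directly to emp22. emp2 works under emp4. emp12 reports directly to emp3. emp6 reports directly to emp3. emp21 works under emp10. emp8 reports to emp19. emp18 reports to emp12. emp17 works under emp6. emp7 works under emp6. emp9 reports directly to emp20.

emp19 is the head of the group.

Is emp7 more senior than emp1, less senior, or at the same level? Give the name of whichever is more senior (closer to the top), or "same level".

Both emp7 and emp1 are 4 levels below emp19.

same level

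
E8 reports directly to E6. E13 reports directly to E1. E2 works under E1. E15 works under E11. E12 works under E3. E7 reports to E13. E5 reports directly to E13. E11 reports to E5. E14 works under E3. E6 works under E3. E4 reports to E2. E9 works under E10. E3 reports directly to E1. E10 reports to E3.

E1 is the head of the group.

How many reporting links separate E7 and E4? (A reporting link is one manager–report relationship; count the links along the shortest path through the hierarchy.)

4

E7 is 2 levels below E1, and E4 is 2 levels below E1 (their lowest common manager). The shortest path runs up from E7 to E1 and back down to E4: 2 + 2 = 4 links.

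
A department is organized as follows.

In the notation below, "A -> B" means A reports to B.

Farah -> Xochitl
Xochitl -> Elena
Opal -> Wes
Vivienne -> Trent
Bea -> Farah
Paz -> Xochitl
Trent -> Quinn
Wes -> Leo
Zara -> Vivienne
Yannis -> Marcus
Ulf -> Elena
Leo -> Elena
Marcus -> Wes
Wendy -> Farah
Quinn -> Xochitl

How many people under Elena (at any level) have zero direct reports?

The people in Elena's organization with no one reporting to them are Opal, Yannis, Bea, Wendy, Zara, Paz, Ulf. That is 7.

7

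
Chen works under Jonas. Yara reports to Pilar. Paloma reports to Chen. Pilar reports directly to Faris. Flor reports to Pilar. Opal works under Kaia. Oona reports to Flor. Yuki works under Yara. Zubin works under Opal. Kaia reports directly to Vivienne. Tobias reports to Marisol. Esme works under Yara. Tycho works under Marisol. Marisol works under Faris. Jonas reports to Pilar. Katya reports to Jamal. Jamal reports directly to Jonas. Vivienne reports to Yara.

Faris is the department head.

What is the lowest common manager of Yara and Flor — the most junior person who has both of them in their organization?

Pilar

Yara's chain of managers is Pilar, Faris. Flor's chain of managers is Pilar, Faris. The first manager that appears in both chains is Pilar.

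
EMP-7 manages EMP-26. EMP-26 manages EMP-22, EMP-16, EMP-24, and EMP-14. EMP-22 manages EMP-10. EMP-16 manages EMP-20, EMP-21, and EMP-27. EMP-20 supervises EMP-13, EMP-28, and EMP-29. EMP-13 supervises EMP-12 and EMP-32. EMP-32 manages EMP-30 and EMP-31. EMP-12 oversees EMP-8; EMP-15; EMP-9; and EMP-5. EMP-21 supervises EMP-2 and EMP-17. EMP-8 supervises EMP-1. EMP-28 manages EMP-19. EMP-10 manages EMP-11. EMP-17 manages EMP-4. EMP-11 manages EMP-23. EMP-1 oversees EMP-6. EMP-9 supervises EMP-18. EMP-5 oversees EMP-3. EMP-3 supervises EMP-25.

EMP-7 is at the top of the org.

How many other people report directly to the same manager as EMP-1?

EMP-1 reports to EMP-8, and EMP-8 has no other direct reports. EMP-1 has 0 peers.

0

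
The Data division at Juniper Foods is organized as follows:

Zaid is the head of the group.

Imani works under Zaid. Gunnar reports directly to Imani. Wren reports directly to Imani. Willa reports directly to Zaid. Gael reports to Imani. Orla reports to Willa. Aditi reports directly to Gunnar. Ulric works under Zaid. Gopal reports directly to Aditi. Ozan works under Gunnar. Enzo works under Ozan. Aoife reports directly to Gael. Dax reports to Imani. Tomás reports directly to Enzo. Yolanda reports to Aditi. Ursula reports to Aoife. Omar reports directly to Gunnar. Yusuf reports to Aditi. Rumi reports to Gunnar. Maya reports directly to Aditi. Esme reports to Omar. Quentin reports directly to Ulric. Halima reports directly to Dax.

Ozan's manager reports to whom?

Imani

Ozan reports to Gunnar, and Gunnar reports to Imani. So Ozan's skip-level manager is Imani.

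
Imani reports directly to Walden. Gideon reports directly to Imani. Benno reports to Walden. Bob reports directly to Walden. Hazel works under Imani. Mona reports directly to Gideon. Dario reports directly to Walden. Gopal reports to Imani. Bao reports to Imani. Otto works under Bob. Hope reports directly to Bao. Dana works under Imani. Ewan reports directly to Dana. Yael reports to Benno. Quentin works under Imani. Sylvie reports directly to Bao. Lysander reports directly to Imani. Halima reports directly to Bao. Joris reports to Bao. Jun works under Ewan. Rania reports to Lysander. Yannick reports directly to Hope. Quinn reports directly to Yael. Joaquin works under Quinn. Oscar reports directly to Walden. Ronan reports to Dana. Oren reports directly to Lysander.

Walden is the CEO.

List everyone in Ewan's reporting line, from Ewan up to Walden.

Ewan reports to Dana. Dana reports to Imani. Imani reports to Walden. Walden is at the top.

Ewan -> Dana -> Imani -> Walden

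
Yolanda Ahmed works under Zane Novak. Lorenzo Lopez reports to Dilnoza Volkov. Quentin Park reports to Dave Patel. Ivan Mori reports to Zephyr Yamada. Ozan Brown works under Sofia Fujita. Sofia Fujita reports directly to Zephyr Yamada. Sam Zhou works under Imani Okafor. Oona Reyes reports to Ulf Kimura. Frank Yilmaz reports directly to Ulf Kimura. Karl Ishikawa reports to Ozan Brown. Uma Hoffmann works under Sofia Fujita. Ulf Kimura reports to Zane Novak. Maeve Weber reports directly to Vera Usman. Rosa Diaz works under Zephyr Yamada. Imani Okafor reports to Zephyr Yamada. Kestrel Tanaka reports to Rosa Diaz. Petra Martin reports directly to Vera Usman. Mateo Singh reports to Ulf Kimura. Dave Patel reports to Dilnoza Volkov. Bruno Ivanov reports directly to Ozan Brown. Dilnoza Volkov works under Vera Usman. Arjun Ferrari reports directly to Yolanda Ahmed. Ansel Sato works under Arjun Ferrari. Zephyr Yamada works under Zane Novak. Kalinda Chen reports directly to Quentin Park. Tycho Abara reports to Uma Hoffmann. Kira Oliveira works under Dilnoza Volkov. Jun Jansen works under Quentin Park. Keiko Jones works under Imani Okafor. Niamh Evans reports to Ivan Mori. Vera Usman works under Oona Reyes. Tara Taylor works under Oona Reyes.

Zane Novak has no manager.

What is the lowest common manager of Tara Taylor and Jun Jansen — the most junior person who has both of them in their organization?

Oona Reyes

Tara Taylor's chain of managers is Oona Reyes, Ulf Kimura, Zane Novak. Jun Jansen's chain of managers is Quentin Park, Dave Patel, Dilnoza Volkov, Vera Usman, Oona Reyes, Ulf Kimura, Zane Novak. The first manager that appears in both chains is Oona Reyes.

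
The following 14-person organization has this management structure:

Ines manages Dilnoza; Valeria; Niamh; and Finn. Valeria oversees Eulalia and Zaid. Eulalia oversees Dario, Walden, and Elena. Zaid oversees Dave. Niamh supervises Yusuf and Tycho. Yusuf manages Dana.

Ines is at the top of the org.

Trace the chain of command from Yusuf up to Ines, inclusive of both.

Yusuf -> Niamh -> Ines

Yusuf reports to Niamh. Niamh reports to Ines. Ines is at the top.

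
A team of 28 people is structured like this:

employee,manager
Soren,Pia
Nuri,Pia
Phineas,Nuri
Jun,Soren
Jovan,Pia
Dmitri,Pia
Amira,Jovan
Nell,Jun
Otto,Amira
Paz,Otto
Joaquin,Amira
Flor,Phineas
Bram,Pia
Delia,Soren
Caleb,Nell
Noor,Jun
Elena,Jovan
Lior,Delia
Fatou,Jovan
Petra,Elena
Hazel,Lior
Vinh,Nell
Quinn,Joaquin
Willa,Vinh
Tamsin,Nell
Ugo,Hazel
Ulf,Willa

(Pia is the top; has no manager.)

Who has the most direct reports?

Direct-report counts: Pia has 5; Jovan has 3; Elena has 1; Amira has 2; Joaquin has 1; Otto has 1; Nuri has 1; Phineas has 1; Soren has 2; Delia has 1; Lior has 1; Hazel has 1; Jun has 2; Nell has 3; Vinh has 1; Willa has 1. The largest is 5, held by Pia.

Pia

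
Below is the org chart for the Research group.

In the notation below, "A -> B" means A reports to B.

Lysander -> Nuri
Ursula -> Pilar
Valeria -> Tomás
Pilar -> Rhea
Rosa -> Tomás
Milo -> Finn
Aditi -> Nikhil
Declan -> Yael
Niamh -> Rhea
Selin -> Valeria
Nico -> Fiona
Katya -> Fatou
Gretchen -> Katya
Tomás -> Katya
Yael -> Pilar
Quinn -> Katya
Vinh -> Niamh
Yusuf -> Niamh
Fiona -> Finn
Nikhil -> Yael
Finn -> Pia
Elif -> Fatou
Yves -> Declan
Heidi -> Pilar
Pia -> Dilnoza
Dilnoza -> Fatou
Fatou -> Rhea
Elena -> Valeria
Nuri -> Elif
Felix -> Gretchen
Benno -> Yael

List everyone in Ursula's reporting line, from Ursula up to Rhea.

Ursula -> Pilar -> Rhea

Ursula reports to Pilar. Pilar reports to Rhea. Rhea is at the top.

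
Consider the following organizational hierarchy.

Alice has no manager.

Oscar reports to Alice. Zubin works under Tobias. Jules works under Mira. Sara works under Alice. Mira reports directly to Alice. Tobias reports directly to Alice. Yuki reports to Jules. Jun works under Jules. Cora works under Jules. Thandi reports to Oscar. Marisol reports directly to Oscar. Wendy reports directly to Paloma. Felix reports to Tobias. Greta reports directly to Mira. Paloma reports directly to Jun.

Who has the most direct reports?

Alice

Direct-report counts: Alice has 4; Oscar has 2; Tobias has 2; Mira has 2; Jules has 3; Jun has 1; Paloma has 1. The largest is 4, held by Alice.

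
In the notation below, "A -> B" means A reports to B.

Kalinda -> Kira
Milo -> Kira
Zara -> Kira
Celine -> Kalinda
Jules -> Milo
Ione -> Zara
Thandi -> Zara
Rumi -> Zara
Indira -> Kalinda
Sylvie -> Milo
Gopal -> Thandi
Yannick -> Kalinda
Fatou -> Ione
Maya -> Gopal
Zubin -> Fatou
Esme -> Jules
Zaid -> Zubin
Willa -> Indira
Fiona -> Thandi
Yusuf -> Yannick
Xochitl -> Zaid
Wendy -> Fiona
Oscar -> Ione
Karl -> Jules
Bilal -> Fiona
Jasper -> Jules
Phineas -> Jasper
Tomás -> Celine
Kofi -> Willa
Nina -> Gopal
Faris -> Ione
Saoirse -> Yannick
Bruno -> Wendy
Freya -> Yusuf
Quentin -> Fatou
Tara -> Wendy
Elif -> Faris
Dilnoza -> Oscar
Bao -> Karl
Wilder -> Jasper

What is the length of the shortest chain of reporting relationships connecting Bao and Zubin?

Bao is 4 levels below Kira, and Zubin is 4 levels below Kira (their lowest common manager). The shortest path runs up from Bao to Kira and back down to Zubin: 4 + 4 = 8 links.

8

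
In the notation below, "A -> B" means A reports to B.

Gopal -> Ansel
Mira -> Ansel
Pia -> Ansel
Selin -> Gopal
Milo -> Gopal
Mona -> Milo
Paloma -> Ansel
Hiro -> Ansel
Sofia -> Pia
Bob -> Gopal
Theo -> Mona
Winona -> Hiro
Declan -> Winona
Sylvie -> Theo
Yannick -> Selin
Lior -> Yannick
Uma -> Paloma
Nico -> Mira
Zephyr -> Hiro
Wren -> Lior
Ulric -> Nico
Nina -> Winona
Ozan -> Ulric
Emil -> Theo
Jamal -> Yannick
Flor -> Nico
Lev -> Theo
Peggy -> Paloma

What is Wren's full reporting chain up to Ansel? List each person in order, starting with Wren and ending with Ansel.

Wren reports to Lior. Lior reports to Yannick. Yannick reports to Selin. Selin reports to Gopal. Gopal reports to Ansel. Ansel is at the top.

Wren -> Lior -> Yannick -> Selin -> Gopal -> Ansel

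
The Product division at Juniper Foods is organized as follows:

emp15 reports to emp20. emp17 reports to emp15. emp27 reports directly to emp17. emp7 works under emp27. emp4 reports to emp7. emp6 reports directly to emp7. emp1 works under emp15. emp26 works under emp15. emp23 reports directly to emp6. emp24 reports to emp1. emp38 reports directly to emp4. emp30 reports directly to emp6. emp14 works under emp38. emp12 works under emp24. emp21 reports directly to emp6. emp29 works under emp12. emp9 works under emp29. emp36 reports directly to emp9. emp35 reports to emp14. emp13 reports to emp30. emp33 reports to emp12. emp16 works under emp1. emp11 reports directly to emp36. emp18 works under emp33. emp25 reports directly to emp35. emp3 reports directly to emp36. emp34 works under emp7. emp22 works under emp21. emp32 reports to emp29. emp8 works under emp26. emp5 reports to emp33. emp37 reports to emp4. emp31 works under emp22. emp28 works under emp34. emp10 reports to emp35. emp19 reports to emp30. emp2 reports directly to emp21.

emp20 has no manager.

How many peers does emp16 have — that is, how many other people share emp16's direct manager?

1

emp16 reports to emp1. emp1's other direct reports are emp24 — 1 peer.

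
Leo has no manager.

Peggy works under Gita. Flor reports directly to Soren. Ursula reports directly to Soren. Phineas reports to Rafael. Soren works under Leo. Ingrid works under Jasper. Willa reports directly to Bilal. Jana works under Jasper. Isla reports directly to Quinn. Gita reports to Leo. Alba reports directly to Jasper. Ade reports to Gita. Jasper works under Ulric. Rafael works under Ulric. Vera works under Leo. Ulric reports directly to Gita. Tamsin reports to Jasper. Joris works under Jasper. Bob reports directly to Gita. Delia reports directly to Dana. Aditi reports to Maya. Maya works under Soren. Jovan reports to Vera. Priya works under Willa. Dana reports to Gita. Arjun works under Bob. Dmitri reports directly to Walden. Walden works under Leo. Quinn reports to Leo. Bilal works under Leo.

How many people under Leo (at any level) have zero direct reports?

The people in Leo's organization with no one reporting to them are Priya, Isla, Ursula, Aditi, Flor, Dmitri, Jovan, Ade, Delia, Phineas, Tamsin, Ingrid, Alba, Jana, Joris, Arjun, Peggy. That is 17.

17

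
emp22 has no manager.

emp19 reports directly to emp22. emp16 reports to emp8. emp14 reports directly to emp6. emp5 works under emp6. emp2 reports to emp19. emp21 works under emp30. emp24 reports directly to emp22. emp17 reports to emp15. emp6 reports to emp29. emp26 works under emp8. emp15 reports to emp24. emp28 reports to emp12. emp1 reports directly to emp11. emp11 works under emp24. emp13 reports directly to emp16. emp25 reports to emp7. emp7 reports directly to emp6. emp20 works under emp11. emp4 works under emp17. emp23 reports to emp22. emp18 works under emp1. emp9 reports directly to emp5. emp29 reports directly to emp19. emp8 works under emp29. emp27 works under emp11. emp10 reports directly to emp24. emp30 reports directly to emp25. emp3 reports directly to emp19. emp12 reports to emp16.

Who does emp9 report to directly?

emp9 reports directly to emp5.

emp5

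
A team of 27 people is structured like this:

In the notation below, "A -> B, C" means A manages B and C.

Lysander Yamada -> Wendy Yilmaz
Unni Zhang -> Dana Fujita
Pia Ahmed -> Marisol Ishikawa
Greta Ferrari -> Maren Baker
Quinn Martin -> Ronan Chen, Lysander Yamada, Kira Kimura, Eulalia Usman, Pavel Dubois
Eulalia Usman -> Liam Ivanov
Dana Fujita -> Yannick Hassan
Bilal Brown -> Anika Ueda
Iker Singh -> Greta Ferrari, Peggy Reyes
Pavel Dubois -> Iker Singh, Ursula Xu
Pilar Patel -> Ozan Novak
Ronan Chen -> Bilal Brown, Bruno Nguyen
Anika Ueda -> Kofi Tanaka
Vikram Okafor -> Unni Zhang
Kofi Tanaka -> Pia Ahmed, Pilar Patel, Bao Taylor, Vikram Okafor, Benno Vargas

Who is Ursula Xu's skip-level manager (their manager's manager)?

Ursula Xu reports to Pavel Dubois, and Pavel Dubois reports to Quinn Martin. So Ursula Xu's skip-level manager is Quinn Martin.

Quinn Martin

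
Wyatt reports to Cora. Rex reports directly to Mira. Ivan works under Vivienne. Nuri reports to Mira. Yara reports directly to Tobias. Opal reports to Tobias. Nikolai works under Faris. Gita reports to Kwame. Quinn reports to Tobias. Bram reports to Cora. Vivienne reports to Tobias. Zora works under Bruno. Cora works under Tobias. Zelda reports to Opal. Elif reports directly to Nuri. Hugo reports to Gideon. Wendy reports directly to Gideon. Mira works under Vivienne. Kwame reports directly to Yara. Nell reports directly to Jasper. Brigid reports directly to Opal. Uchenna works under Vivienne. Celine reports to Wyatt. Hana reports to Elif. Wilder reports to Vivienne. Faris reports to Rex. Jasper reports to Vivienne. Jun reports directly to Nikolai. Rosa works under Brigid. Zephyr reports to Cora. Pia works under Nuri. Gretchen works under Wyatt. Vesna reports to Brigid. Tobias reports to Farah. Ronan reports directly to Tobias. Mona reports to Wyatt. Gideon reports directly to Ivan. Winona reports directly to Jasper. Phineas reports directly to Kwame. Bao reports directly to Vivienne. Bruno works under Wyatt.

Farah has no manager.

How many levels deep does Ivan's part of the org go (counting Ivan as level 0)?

2

The longest chain under Ivan runs Ivan → Gideon → Wendy, which is 2 levels below Ivan.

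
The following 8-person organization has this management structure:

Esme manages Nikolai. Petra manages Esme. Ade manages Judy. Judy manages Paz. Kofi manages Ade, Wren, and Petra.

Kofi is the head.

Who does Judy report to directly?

Judy reports directly to Ade.

Ade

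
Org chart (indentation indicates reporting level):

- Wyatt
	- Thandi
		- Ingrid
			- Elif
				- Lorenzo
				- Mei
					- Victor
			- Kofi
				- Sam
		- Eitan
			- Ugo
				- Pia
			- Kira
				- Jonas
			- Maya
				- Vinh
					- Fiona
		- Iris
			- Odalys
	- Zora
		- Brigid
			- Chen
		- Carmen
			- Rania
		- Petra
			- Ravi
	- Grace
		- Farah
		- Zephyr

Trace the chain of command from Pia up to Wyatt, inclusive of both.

Pia reports to Ugo. Ugo reports to Eitan. Eitan reports to Thandi. Thandi reports to Wyatt. Wyatt is at the top.

Pia -> Ugo -> Eitan -> Thandi -> Wyatt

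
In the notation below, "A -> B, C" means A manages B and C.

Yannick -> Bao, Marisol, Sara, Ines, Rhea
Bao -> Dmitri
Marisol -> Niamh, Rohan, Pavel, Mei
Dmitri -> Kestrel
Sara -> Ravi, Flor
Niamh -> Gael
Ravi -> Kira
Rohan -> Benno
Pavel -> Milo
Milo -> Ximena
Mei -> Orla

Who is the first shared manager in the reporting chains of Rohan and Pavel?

Marisol

Rohan's chain of managers is Marisol, Yannick. Pavel's chain of managers is Marisol, Yannick. The first manager that appears in both chains is Marisol.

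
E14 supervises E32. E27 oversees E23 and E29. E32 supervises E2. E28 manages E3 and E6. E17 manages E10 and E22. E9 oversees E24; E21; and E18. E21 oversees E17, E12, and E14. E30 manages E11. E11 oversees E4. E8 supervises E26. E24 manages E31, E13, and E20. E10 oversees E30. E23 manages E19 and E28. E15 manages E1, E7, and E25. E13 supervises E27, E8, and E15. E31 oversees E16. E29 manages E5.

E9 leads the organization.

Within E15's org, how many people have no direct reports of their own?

3

The people in E15's organization with no one reporting to them are E7, E25, E1. That is 3.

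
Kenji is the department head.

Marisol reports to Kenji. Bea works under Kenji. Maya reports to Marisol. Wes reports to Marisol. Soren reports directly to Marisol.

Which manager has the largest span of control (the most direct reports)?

Marisol

Direct-report counts: Kenji has 2; Marisol has 3. The largest is 3, held by Marisol.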